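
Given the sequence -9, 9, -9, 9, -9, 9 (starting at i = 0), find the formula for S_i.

Check ratios: 9 / -9 = -1.0
Common ratio r = -1.
First term a = -9.
Formula: S_i = -9 * (-1)^i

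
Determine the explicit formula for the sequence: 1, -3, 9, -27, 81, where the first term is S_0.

Check ratios: -3 / 1 = -3.0
Common ratio r = -3.
First term a = 1.
Formula: S_i = 1 * (-3)^i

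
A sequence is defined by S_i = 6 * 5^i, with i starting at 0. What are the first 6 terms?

This is a geometric sequence.
i=0: S_0 = 6 * 5^0 = 6
i=1: S_1 = 6 * 5^1 = 30
i=2: S_2 = 6 * 5^2 = 150
i=3: S_3 = 6 * 5^3 = 750
i=4: S_4 = 6 * 5^4 = 3750
i=5: S_5 = 6 * 5^5 = 18750
The first 6 terms are: [6, 30, 150, 750, 3750, 18750]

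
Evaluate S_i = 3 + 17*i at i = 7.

S_7 = 3 + 17*7 = 3 + 119 = 122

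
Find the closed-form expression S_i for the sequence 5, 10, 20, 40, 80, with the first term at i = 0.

Check ratios: 10 / 5 = 2.0
Common ratio r = 2.
First term a = 5.
Formula: S_i = 5 * 2^i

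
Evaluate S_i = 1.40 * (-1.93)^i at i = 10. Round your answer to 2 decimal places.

S_10 = 1.4 * (-1.93)^10 ≈ 1.4 * 717.089 ≈ 1003.92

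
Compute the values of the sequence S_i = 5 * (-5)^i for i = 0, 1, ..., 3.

This is a geometric sequence.
i=0: S_0 = 5 * (-5)^0 = 5
i=1: S_1 = 5 * (-5)^1 = -25
i=2: S_2 = 5 * (-5)^2 = 125
i=3: S_3 = 5 * (-5)^3 = -625
The first 4 terms are: [5, -25, 125, -625]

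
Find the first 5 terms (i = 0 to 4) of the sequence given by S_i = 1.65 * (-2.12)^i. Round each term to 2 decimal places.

This is a geometric sequence.
i=0: S_0 = 1.65 * (-2.12)^0 = 1.65
i=1: S_1 = 1.65 * (-2.12)^1 ≈ -3.5
i=2: S_2 = 1.65 * (-2.12)^2 ≈ 7.42
i=3: S_3 = 1.65 * (-2.12)^3 ≈ -15.72
i=4: S_4 = 1.65 * (-2.12)^4 ≈ 33.33
The first 5 terms are: [1.65, -3.5, 7.42, -15.72, 33.33]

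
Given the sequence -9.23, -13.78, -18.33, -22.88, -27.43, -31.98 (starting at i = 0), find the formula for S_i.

Check differences: -13.78 - -9.23 = -4.55
-18.33 - -13.78 = -4.55
Common difference d = -4.55.
First term a = -9.23.
Formula: S_i = -9.23 - 4.55*i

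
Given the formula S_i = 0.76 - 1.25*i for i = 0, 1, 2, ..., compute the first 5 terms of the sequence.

This is an arithmetic sequence.
i=0: S_0 = 0.76 + -1.25*0 = 0.76
i=1: S_1 = 0.76 + -1.25*1 = -0.49
i=2: S_2 = 0.76 + -1.25*2 = -1.74
i=3: S_3 = 0.76 + -1.25*3 = -2.99
i=4: S_4 = 0.76 + -1.25*4 = -4.24
The first 5 terms are: [0.76, -0.49, -1.74, -2.99, -4.24]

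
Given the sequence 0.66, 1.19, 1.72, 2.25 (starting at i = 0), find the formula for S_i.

Check differences: 1.19 - 0.66 = 0.53
1.72 - 1.19 = 0.53
Common difference d = 0.53.
First term a = 0.66.
Formula: S_i = 0.66 + 0.53*i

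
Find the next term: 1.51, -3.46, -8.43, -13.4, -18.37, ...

Differences: -3.46 - 1.51 = -4.97
This is an arithmetic sequence with common difference d = -4.97.
Next term = -18.37 + -4.97 = -23.34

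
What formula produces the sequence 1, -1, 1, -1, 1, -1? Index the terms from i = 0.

Check ratios: -1 / 1 = -1.0
Common ratio r = -1.
First term a = 1.
Formula: S_i = 1 * (-1)^i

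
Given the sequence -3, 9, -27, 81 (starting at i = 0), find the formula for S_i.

Check ratios: 9 / -3 = -3.0
Common ratio r = -3.
First term a = -3.
Formula: S_i = -3 * (-3)^i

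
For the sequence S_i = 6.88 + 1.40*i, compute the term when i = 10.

S_10 = 6.88 + 1.4*10 = 6.88 + 14.0 = 20.88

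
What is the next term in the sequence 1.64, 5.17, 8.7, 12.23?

Differences: 5.17 - 1.64 = 3.53
This is an arithmetic sequence with common difference d = 3.53.
Next term = 12.23 + 3.53 = 15.76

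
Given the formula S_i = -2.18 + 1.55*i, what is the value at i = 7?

S_7 = -2.18 + 1.55*7 = -2.18 + 10.85 = 8.67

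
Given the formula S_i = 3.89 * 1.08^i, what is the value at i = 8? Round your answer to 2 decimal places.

S_8 = 3.89 * 1.08^8 ≈ 3.89 * 1.8509 ≈ 7.2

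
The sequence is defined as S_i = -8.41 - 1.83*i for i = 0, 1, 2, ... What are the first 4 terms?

This is an arithmetic sequence.
i=0: S_0 = -8.41 + -1.83*0 = -8.41
i=1: S_1 = -8.41 + -1.83*1 = -10.24
i=2: S_2 = -8.41 + -1.83*2 = -12.07
i=3: S_3 = -8.41 + -1.83*3 = -13.9
The first 4 terms are: [-8.41, -10.24, -12.07, -13.9]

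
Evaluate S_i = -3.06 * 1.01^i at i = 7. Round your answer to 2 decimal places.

S_7 = -3.06 * 1.01^7 ≈ -3.06 * 1.0721 ≈ -3.28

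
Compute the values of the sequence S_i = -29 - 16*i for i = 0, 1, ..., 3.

This is an arithmetic sequence.
i=0: S_0 = -29 + -16*0 = -29
i=1: S_1 = -29 + -16*1 = -45
i=2: S_2 = -29 + -16*2 = -61
i=3: S_3 = -29 + -16*3 = -77
The first 4 terms are: [-29, -45, -61, -77]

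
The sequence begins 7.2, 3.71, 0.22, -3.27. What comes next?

Differences: 3.71 - 7.2 = -3.49
This is an arithmetic sequence with common difference d = -3.49.
Next term = -3.27 + -3.49 = -6.76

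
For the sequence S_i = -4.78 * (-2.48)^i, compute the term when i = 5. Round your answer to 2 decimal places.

S_5 = -4.78 * (-2.48)^5 ≈ -4.78 * -93.812 ≈ 448.42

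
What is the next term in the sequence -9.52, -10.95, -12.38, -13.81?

Differences: -10.95 - -9.52 = -1.43
This is an arithmetic sequence with common difference d = -1.43.
Next term = -13.81 + -1.43 = -15.24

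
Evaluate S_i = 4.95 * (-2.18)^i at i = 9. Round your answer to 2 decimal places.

S_9 = 4.95 * (-2.18)^9 ≈ 4.95 * -1112.0094 ≈ -5504.45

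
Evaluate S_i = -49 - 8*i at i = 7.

S_7 = -49 + -8*7 = -49 + -56 = -105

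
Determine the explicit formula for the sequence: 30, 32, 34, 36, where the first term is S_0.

Check differences: 32 - 30 = 2
34 - 32 = 2
Common difference d = 2.
First term a = 30.
Formula: S_i = 30 + 2*i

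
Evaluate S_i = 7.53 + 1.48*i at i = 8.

S_8 = 7.53 + 1.48*8 = 7.53 + 11.84 = 19.37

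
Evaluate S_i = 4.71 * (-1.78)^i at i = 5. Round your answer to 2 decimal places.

S_5 = 4.71 * (-1.78)^5 ≈ 4.71 * -17.869 ≈ -84.16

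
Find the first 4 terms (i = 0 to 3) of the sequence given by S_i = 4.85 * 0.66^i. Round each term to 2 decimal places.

This is a geometric sequence.
i=0: S_0 = 4.85 * 0.66^0 = 4.85
i=1: S_1 = 4.85 * 0.66^1 ≈ 3.2
i=2: S_2 = 4.85 * 0.66^2 ≈ 2.11
i=3: S_3 = 4.85 * 0.66^3 ≈ 1.39
The first 4 terms are: [4.85, 3.2, 2.11, 1.39]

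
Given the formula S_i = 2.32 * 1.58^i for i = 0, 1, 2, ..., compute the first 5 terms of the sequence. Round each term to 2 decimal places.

This is a geometric sequence.
i=0: S_0 = 2.32 * 1.58^0 = 2.32
i=1: S_1 = 2.32 * 1.58^1 ≈ 3.67
i=2: S_2 = 2.32 * 1.58^2 ≈ 5.79
i=3: S_3 = 2.32 * 1.58^3 ≈ 9.15
i=4: S_4 = 2.32 * 1.58^4 ≈ 14.46
The first 5 terms are: [2.32, 3.67, 5.79, 9.15, 14.46]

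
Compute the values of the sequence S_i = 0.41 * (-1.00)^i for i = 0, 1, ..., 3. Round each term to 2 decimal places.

This is a geometric sequence.
i=0: S_0 = 0.41 * (-1.0)^0 = 0.41
i=1: S_1 = 0.41 * (-1.0)^1 = -0.41
i=2: S_2 = 0.41 * (-1.0)^2 = 0.41
i=3: S_3 = 0.41 * (-1.0)^3 = -0.41
The first 4 terms are: [0.41, -0.41, 0.41, -0.41]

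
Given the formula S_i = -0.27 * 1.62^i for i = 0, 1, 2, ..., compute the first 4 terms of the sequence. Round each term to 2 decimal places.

This is a geometric sequence.
i=0: S_0 = -0.27 * 1.62^0 = -0.27
i=1: S_1 = -0.27 * 1.62^1 ≈ -0.44
i=2: S_2 = -0.27 * 1.62^2 ≈ -0.71
i=3: S_3 = -0.27 * 1.62^3 ≈ -1.15
The first 4 terms are: [-0.27, -0.44, -0.71, -1.15]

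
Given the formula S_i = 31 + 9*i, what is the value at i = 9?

S_9 = 31 + 9*9 = 31 + 81 = 112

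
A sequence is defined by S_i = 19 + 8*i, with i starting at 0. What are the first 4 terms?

This is an arithmetic sequence.
i=0: S_0 = 19 + 8*0 = 19
i=1: S_1 = 19 + 8*1 = 27
i=2: S_2 = 19 + 8*2 = 35
i=3: S_3 = 19 + 8*3 = 43
The first 4 terms are: [19, 27, 35, 43]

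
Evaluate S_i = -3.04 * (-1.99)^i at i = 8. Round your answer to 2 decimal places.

S_8 = -3.04 * (-1.99)^8 ≈ -3.04 * 245.9374 ≈ -747.65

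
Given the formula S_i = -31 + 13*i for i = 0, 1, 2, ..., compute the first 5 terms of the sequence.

This is an arithmetic sequence.
i=0: S_0 = -31 + 13*0 = -31
i=1: S_1 = -31 + 13*1 = -18
i=2: S_2 = -31 + 13*2 = -5
i=3: S_3 = -31 + 13*3 = 8
i=4: S_4 = -31 + 13*4 = 21
The first 5 terms are: [-31, -18, -5, 8, 21]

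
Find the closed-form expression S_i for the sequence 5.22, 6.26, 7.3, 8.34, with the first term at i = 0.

Check differences: 6.26 - 5.22 = 1.04
7.3 - 6.26 = 1.04
Common difference d = 1.04.
First term a = 5.22.
Formula: S_i = 5.22 + 1.04*i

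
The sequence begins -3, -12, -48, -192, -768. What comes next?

Ratios: -12 / -3 = 4.0
This is a geometric sequence with common ratio r = 4.
Next term = -768 * 4 = -3072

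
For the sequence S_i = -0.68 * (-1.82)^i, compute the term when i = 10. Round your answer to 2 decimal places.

S_10 = -0.68 * (-1.82)^10 ≈ -0.68 * 398.7621 ≈ -271.16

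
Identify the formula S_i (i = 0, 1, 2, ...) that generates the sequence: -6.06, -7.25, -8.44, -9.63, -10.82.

Check differences: -7.25 - -6.06 = -1.19
-8.44 - -7.25 = -1.19
Common difference d = -1.19.
First term a = -6.06.
Formula: S_i = -6.06 - 1.19*i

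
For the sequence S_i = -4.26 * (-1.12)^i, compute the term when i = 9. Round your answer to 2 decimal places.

S_9 = -4.26 * (-1.12)^9 ≈ -4.26 * -2.7731 ≈ 11.81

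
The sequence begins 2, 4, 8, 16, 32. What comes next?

Ratios: 4 / 2 = 2.0
This is a geometric sequence with common ratio r = 2.
Next term = 32 * 2 = 64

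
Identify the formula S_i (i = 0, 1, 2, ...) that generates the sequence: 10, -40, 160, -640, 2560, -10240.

Check ratios: -40 / 10 = -4.0
Common ratio r = -4.
First term a = 10.
Formula: S_i = 10 * (-4)^i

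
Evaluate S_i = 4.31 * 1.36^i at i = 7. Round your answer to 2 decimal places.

S_7 = 4.31 * 1.36^7 ≈ 4.31 * 8.6054 ≈ 37.09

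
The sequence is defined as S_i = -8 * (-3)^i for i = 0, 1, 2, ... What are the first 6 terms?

This is a geometric sequence.
i=0: S_0 = -8 * (-3)^0 = -8
i=1: S_1 = -8 * (-3)^1 = 24
i=2: S_2 = -8 * (-3)^2 = -72
i=3: S_3 = -8 * (-3)^3 = 216
i=4: S_4 = -8 * (-3)^4 = -648
i=5: S_5 = -8 * (-3)^5 = 1944
The first 6 terms are: [-8, 24, -72, 216, -648, 1944]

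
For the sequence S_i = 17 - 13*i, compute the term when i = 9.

S_9 = 17 + -13*9 = 17 + -117 = -100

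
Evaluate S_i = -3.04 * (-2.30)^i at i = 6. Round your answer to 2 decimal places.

S_6 = -3.04 * (-2.3)^6 ≈ -3.04 * 148.0359 ≈ -450.03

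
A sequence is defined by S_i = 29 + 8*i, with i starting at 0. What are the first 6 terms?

This is an arithmetic sequence.
i=0: S_0 = 29 + 8*0 = 29
i=1: S_1 = 29 + 8*1 = 37
i=2: S_2 = 29 + 8*2 = 45
i=3: S_3 = 29 + 8*3 = 53
i=4: S_4 = 29 + 8*4 = 61
i=5: S_5 = 29 + 8*5 = 69
The first 6 terms are: [29, 37, 45, 53, 61, 69]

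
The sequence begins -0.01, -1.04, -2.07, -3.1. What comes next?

Differences: -1.04 - -0.01 = -1.03
This is an arithmetic sequence with common difference d = -1.03.
Next term = -3.1 + -1.03 = -4.13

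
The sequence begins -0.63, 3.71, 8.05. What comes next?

Differences: 3.71 - -0.63 = 4.34
This is an arithmetic sequence with common difference d = 4.34.
Next term = 8.05 + 4.34 = 12.39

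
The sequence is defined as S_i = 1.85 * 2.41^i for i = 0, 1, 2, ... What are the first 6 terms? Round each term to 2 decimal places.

This is a geometric sequence.
i=0: S_0 = 1.85 * 2.41^0 = 1.85
i=1: S_1 = 1.85 * 2.41^1 ≈ 4.46
i=2: S_2 = 1.85 * 2.41^2 ≈ 10.74
i=3: S_3 = 1.85 * 2.41^3 ≈ 25.9
i=4: S_4 = 1.85 * 2.41^4 ≈ 62.41
i=5: S_5 = 1.85 * 2.41^5 ≈ 150.4
The first 6 terms are: [1.85, 4.46, 10.74, 25.9, 62.41, 150.4]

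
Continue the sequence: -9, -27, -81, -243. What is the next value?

Ratios: -27 / -9 = 3.0
This is a geometric sequence with common ratio r = 3.
Next term = -243 * 3 = -729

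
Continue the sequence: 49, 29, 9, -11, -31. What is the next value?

Differences: 29 - 49 = -20
This is an arithmetic sequence with common difference d = -20.
Next term = -31 + -20 = -51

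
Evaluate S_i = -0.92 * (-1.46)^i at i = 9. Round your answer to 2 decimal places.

S_9 = -0.92 * (-1.46)^9 ≈ -0.92 * -30.1423 ≈ 27.73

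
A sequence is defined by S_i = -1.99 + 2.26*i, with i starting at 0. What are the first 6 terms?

This is an arithmetic sequence.
i=0: S_0 = -1.99 + 2.26*0 = -1.99
i=1: S_1 = -1.99 + 2.26*1 = 0.27
i=2: S_2 = -1.99 + 2.26*2 = 2.53
i=3: S_3 = -1.99 + 2.26*3 = 4.79
i=4: S_4 = -1.99 + 2.26*4 = 7.05
i=5: S_5 = -1.99 + 2.26*5 = 9.31
The first 6 terms are: [-1.99, 0.27, 2.53, 4.79, 7.05, 9.31]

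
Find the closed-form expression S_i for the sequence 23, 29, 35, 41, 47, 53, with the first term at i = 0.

Check differences: 29 - 23 = 6
35 - 29 = 6
Common difference d = 6.
First term a = 23.
Formula: S_i = 23 + 6*i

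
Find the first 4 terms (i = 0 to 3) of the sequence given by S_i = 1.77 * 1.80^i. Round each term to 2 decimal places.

This is a geometric sequence.
i=0: S_0 = 1.77 * 1.8^0 = 1.77
i=1: S_1 = 1.77 * 1.8^1 ≈ 3.19
i=2: S_2 = 1.77 * 1.8^2 ≈ 5.73
i=3: S_3 = 1.77 * 1.8^3 ≈ 10.32
The first 4 terms are: [1.77, 3.19, 5.73, 10.32]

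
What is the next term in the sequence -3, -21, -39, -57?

Differences: -21 - -3 = -18
This is an arithmetic sequence with common difference d = -18.
Next term = -57 + -18 = -75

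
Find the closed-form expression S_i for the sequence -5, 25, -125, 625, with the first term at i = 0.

Check ratios: 25 / -5 = -5.0
Common ratio r = -5.
First term a = -5.
Formula: S_i = -5 * (-5)^i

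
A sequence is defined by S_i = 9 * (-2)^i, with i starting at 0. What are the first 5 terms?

This is a geometric sequence.
i=0: S_0 = 9 * (-2)^0 = 9
i=1: S_1 = 9 * (-2)^1 = -18
i=2: S_2 = 9 * (-2)^2 = 36
i=3: S_3 = 9 * (-2)^3 = -72
i=4: S_4 = 9 * (-2)^4 = 144
The first 5 terms are: [9, -18, 36, -72, 144]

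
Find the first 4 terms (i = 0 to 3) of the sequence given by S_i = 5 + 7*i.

This is an arithmetic sequence.
i=0: S_0 = 5 + 7*0 = 5
i=1: S_1 = 5 + 7*1 = 12
i=2: S_2 = 5 + 7*2 = 19
i=3: S_3 = 5 + 7*3 = 26
The first 4 terms are: [5, 12, 19, 26]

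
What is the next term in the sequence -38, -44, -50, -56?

Differences: -44 - -38 = -6
This is an arithmetic sequence with common difference d = -6.
Next term = -56 + -6 = -62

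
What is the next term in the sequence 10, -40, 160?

Ratios: -40 / 10 = -4.0
This is a geometric sequence with common ratio r = -4.
Next term = 160 * -4 = -640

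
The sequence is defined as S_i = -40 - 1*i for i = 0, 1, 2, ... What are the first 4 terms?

This is an arithmetic sequence.
i=0: S_0 = -40 + -1*0 = -40
i=1: S_1 = -40 + -1*1 = -41
i=2: S_2 = -40 + -1*2 = -42
i=3: S_3 = -40 + -1*3 = -43
The first 4 terms are: [-40, -41, -42, -43]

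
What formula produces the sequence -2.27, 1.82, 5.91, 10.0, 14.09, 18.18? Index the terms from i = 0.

Check differences: 1.82 - -2.27 = 4.09
5.91 - 1.82 = 4.09
Common difference d = 4.09.
First term a = -2.27.
Formula: S_i = -2.27 + 4.09*i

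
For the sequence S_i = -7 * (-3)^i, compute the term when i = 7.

S_7 = -7 * (-3)^7 = -7 * -2187 = 15309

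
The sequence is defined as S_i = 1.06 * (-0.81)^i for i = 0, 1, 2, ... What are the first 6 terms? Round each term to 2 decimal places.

This is a geometric sequence.
i=0: S_0 = 1.06 * (-0.81)^0 = 1.06
i=1: S_1 = 1.06 * (-0.81)^1 ≈ -0.86
i=2: S_2 = 1.06 * (-0.81)^2 ≈ 0.7
i=3: S_3 = 1.06 * (-0.81)^3 ≈ -0.56
i=4: S_4 = 1.06 * (-0.81)^4 ≈ 0.46
i=5: S_5 = 1.06 * (-0.81)^5 ≈ -0.37
The first 6 terms are: [1.06, -0.86, 0.7, -0.56, 0.46, -0.37]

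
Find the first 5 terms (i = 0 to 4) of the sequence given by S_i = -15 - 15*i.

This is an arithmetic sequence.
i=0: S_0 = -15 + -15*0 = -15
i=1: S_1 = -15 + -15*1 = -30
i=2: S_2 = -15 + -15*2 = -45
i=3: S_3 = -15 + -15*3 = -60
i=4: S_4 = -15 + -15*4 = -75
The first 5 terms are: [-15, -30, -45, -60, -75]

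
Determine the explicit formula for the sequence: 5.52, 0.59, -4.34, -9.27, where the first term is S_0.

Check differences: 0.59 - 5.52 = -4.93
-4.34 - 0.59 = -4.93
Common difference d = -4.93.
First term a = 5.52.
Formula: S_i = 5.52 - 4.93*i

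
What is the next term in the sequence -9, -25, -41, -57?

Differences: -25 - -9 = -16
This is an arithmetic sequence with common difference d = -16.
Next term = -57 + -16 = -73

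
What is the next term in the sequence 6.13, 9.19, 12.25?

Differences: 9.19 - 6.13 = 3.06
This is an arithmetic sequence with common difference d = 3.06.
Next term = 12.25 + 3.06 = 15.31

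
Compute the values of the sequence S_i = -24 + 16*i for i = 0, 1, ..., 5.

This is an arithmetic sequence.
i=0: S_0 = -24 + 16*0 = -24
i=1: S_1 = -24 + 16*1 = -8
i=2: S_2 = -24 + 16*2 = 8
i=3: S_3 = -24 + 16*3 = 24
i=4: S_4 = -24 + 16*4 = 40
i=5: S_5 = -24 + 16*5 = 56
The first 6 terms are: [-24, -8, 8, 24, 40, 56]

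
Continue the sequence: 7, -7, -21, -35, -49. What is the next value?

Differences: -7 - 7 = -14
This is an arithmetic sequence with common difference d = -14.
Next term = -49 + -14 = -63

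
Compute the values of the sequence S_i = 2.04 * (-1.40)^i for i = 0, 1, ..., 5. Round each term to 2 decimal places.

This is a geometric sequence.
i=0: S_0 = 2.04 * (-1.4)^0 = 2.04
i=1: S_1 = 2.04 * (-1.4)^1 ≈ -2.86
i=2: S_2 = 2.04 * (-1.4)^2 ≈ 4.0
i=3: S_3 = 2.04 * (-1.4)^3 ≈ -5.6
i=4: S_4 = 2.04 * (-1.4)^4 ≈ 7.84
i=5: S_5 = 2.04 * (-1.4)^5 ≈ -10.97
The first 6 terms are: [2.04, -2.86, 4.0, -5.6, 7.84, -10.97]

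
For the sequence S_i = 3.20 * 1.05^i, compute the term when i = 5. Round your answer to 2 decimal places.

S_5 = 3.2 * 1.05^5 ≈ 3.2 * 1.2763 ≈ 4.08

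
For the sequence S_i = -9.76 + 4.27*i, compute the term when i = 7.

S_7 = -9.76 + 4.27*7 = -9.76 + 29.89 = 20.13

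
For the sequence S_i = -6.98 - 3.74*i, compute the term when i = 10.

S_10 = -6.98 + -3.74*10 = -6.98 + -37.4 = -44.38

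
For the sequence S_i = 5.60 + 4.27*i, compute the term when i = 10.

S_10 = 5.6 + 4.27*10 = 5.6 + 42.7 = 48.3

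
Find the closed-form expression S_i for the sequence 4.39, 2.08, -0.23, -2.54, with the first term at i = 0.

Check differences: 2.08 - 4.39 = -2.31
-0.23 - 2.08 = -2.31
Common difference d = -2.31.
First term a = 4.39.
Formula: S_i = 4.39 - 2.31*i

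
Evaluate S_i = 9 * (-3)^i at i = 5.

S_5 = 9 * (-3)^5 = 9 * -243 = -2187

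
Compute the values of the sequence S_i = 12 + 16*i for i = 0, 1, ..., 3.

This is an arithmetic sequence.
i=0: S_0 = 12 + 16*0 = 12
i=1: S_1 = 12 + 16*1 = 28
i=2: S_2 = 12 + 16*2 = 44
i=3: S_3 = 12 + 16*3 = 60
The first 4 terms are: [12, 28, 44, 60]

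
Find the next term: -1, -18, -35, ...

Differences: -18 - -1 = -17
This is an arithmetic sequence with common difference d = -17.
Next term = -35 + -17 = -52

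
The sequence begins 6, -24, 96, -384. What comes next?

Ratios: -24 / 6 = -4.0
This is a geometric sequence with common ratio r = -4.
Next term = -384 * -4 = 1536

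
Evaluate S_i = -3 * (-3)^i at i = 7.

S_7 = -3 * (-3)^7 = -3 * -2187 = 6561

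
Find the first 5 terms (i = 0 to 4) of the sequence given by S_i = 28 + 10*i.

This is an arithmetic sequence.
i=0: S_0 = 28 + 10*0 = 28
i=1: S_1 = 28 + 10*1 = 38
i=2: S_2 = 28 + 10*2 = 48
i=3: S_3 = 28 + 10*3 = 58
i=4: S_4 = 28 + 10*4 = 68
The first 5 terms are: [28, 38, 48, 58, 68]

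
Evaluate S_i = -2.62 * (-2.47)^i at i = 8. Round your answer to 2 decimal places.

S_8 = -2.62 * (-2.47)^8 ≈ -2.62 * 1385.4014 ≈ -3629.75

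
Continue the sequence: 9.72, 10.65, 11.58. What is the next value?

Differences: 10.65 - 9.72 = 0.93
This is an arithmetic sequence with common difference d = 0.93.
Next term = 11.58 + 0.93 = 12.51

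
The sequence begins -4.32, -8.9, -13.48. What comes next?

Differences: -8.9 - -4.32 = -4.58
This is an arithmetic sequence with common difference d = -4.58.
Next term = -13.48 + -4.58 = -18.06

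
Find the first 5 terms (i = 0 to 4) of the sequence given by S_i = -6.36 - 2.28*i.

This is an arithmetic sequence.
i=0: S_0 = -6.36 + -2.28*0 = -6.36
i=1: S_1 = -6.36 + -2.28*1 = -8.64
i=2: S_2 = -6.36 + -2.28*2 = -10.92
i=3: S_3 = -6.36 + -2.28*3 = -13.2
i=4: S_4 = -6.36 + -2.28*4 = -15.48
The first 5 terms are: [-6.36, -8.64, -10.92, -13.2, -15.48]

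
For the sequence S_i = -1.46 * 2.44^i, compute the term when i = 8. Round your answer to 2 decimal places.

S_8 = -1.46 * 2.44^8 ≈ -1.46 * 1256.373 ≈ -1834.3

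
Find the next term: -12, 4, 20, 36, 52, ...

Differences: 4 - -12 = 16
This is an arithmetic sequence with common difference d = 16.
Next term = 52 + 16 = 68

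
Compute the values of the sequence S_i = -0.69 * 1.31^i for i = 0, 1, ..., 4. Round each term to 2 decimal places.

This is a geometric sequence.
i=0: S_0 = -0.69 * 1.31^0 = -0.69
i=1: S_1 = -0.69 * 1.31^1 ≈ -0.9
i=2: S_2 = -0.69 * 1.31^2 ≈ -1.18
i=3: S_3 = -0.69 * 1.31^3 ≈ -1.55
i=4: S_4 = -0.69 * 1.31^4 ≈ -2.03
The first 5 terms are: [-0.69, -0.9, -1.18, -1.55, -2.03]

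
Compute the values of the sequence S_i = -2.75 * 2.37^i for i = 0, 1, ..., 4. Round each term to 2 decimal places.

This is a geometric sequence.
i=0: S_0 = -2.75 * 2.37^0 = -2.75
i=1: S_1 = -2.75 * 2.37^1 ≈ -6.52
i=2: S_2 = -2.75 * 2.37^2 ≈ -15.45
i=3: S_3 = -2.75 * 2.37^3 ≈ -36.61
i=4: S_4 = -2.75 * 2.37^4 ≈ -86.76
The first 5 terms are: [-2.75, -6.52, -15.45, -36.61, -86.76]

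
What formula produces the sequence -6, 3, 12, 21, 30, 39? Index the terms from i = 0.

Check differences: 3 - -6 = 9
12 - 3 = 9
Common difference d = 9.
First term a = -6.
Formula: S_i = -6 + 9*i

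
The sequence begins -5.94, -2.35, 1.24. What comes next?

Differences: -2.35 - -5.94 = 3.59
This is an arithmetic sequence with common difference d = 3.59.
Next term = 1.24 + 3.59 = 4.83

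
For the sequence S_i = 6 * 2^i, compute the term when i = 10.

S_10 = 6 * 2^10 = 6 * 1024 = 6144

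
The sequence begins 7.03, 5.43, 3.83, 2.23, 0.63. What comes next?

Differences: 5.43 - 7.03 = -1.6
This is an arithmetic sequence with common difference d = -1.6.
Next term = 0.63 + -1.6 = -0.97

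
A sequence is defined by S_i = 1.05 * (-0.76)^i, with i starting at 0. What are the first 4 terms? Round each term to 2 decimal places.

This is a geometric sequence.
i=0: S_0 = 1.05 * (-0.76)^0 = 1.05
i=1: S_1 = 1.05 * (-0.76)^1 ≈ -0.8
i=2: S_2 = 1.05 * (-0.76)^2 ≈ 0.61
i=3: S_3 = 1.05 * (-0.76)^3 ≈ -0.46
The first 4 terms are: [1.05, -0.8, 0.61, -0.46]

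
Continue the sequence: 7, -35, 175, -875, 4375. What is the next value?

Ratios: -35 / 7 = -5.0
This is a geometric sequence with common ratio r = -5.
Next term = 4375 * -5 = -21875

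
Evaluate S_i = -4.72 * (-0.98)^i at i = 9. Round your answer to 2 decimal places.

S_9 = -4.72 * (-0.98)^9 ≈ -4.72 * -0.8337 ≈ 3.94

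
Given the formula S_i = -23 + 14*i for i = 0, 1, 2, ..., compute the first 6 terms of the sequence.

This is an arithmetic sequence.
i=0: S_0 = -23 + 14*0 = -23
i=1: S_1 = -23 + 14*1 = -9
i=2: S_2 = -23 + 14*2 = 5
i=3: S_3 = -23 + 14*3 = 19
i=4: S_4 = -23 + 14*4 = 33
i=5: S_5 = -23 + 14*5 = 47
The first 6 terms are: [-23, -9, 5, 19, 33, 47]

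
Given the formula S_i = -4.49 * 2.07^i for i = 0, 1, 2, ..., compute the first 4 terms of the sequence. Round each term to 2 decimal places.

This is a geometric sequence.
i=0: S_0 = -4.49 * 2.07^0 = -4.49
i=1: S_1 = -4.49 * 2.07^1 ≈ -9.29
i=2: S_2 = -4.49 * 2.07^2 ≈ -19.24
i=3: S_3 = -4.49 * 2.07^3 ≈ -39.83
The first 4 terms are: [-4.49, -9.29, -19.24, -39.83]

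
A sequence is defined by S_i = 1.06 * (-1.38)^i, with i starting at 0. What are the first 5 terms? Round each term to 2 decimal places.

This is a geometric sequence.
i=0: S_0 = 1.06 * (-1.38)^0 = 1.06
i=1: S_1 = 1.06 * (-1.38)^1 ≈ -1.46
i=2: S_2 = 1.06 * (-1.38)^2 ≈ 2.02
i=3: S_3 = 1.06 * (-1.38)^3 ≈ -2.79
i=4: S_4 = 1.06 * (-1.38)^4 ≈ 3.84
The first 5 terms are: [1.06, -1.46, 2.02, -2.79, 3.84]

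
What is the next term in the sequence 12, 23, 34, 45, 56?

Differences: 23 - 12 = 11
This is an arithmetic sequence with common difference d = 11.
Next term = 56 + 11 = 67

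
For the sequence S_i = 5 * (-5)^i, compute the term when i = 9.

S_9 = 5 * (-5)^9 = 5 * -1953125 = -9765625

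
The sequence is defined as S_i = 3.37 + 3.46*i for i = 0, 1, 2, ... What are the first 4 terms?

This is an arithmetic sequence.
i=0: S_0 = 3.37 + 3.46*0 = 3.37
i=1: S_1 = 3.37 + 3.46*1 = 6.83
i=2: S_2 = 3.37 + 3.46*2 = 10.29
i=3: S_3 = 3.37 + 3.46*3 = 13.75
The first 4 terms are: [3.37, 6.83, 10.29, 13.75]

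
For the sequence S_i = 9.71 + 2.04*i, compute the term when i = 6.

S_6 = 9.71 + 2.04*6 = 9.71 + 12.24 = 21.95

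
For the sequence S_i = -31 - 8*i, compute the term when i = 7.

S_7 = -31 + -8*7 = -31 + -56 = -87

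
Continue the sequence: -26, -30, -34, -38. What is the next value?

Differences: -30 - -26 = -4
This is an arithmetic sequence with common difference d = -4.
Next term = -38 + -4 = -42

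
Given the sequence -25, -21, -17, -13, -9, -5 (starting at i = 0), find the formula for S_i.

Check differences: -21 - -25 = 4
-17 - -21 = 4
Common difference d = 4.
First term a = -25.
Formula: S_i = -25 + 4*i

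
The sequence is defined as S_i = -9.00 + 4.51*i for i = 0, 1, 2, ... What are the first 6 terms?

This is an arithmetic sequence.
i=0: S_0 = -9.0 + 4.51*0 = -9.0
i=1: S_1 = -9.0 + 4.51*1 = -4.49
i=2: S_2 = -9.0 + 4.51*2 = 0.02
i=3: S_3 = -9.0 + 4.51*3 = 4.53
i=4: S_4 = -9.0 + 4.51*4 = 9.04
i=5: S_5 = -9.0 + 4.51*5 = 13.55
The first 6 terms are: [-9.0, -4.49, 0.02, 4.53, 9.04, 13.55]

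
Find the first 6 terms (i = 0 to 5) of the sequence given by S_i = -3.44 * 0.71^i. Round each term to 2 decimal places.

This is a geometric sequence.
i=0: S_0 = -3.44 * 0.71^0 = -3.44
i=1: S_1 = -3.44 * 0.71^1 ≈ -2.44
i=2: S_2 = -3.44 * 0.71^2 ≈ -1.73
i=3: S_3 = -3.44 * 0.71^3 ≈ -1.23
i=4: S_4 = -3.44 * 0.71^4 ≈ -0.87
i=5: S_5 = -3.44 * 0.71^5 ≈ -0.62
The first 6 terms are: [-3.44, -2.44, -1.73, -1.23, -0.87, -0.62]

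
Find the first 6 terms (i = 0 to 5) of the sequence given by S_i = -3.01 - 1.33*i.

This is an arithmetic sequence.
i=0: S_0 = -3.01 + -1.33*0 = -3.01
i=1: S_1 = -3.01 + -1.33*1 = -4.34
i=2: S_2 = -3.01 + -1.33*2 = -5.67
i=3: S_3 = -3.01 + -1.33*3 = -7.0
i=4: S_4 = -3.01 + -1.33*4 = -8.33
i=5: S_5 = -3.01 + -1.33*5 = -9.66
The first 6 terms are: [-3.01, -4.34, -5.67, -7.0, -8.33, -9.66]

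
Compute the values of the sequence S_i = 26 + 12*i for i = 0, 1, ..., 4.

This is an arithmetic sequence.
i=0: S_0 = 26 + 12*0 = 26
i=1: S_1 = 26 + 12*1 = 38
i=2: S_2 = 26 + 12*2 = 50
i=3: S_3 = 26 + 12*3 = 62
i=4: S_4 = 26 + 12*4 = 74
The first 5 terms are: [26, 38, 50, 62, 74]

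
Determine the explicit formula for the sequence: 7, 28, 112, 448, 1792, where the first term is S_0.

Check ratios: 28 / 7 = 4.0
Common ratio r = 4.
First term a = 7.
Formula: S_i = 7 * 4^i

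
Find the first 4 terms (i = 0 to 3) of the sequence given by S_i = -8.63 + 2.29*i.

This is an arithmetic sequence.
i=0: S_0 = -8.63 + 2.29*0 = -8.63
i=1: S_1 = -8.63 + 2.29*1 = -6.34
i=2: S_2 = -8.63 + 2.29*2 = -4.05
i=3: S_3 = -8.63 + 2.29*3 = -1.76
The first 4 terms are: [-8.63, -6.34, -4.05, -1.76]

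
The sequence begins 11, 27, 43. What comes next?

Differences: 27 - 11 = 16
This is an arithmetic sequence with common difference d = 16.
Next term = 43 + 16 = 59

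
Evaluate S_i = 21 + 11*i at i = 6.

S_6 = 21 + 11*6 = 21 + 66 = 87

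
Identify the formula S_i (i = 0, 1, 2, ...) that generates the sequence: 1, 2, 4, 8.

Check ratios: 2 / 1 = 2.0
Common ratio r = 2.
First term a = 1.
Formula: S_i = 1 * 2^i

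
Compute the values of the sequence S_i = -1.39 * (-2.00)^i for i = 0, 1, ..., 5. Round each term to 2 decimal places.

This is a geometric sequence.
i=0: S_0 = -1.39 * (-2.0)^0 = -1.39
i=1: S_1 = -1.39 * (-2.0)^1 = 2.78
i=2: S_2 = -1.39 * (-2.0)^2 = -5.56
i=3: S_3 = -1.39 * (-2.0)^3 = 11.12
i=4: S_4 = -1.39 * (-2.0)^4 = -22.24
i=5: S_5 = -1.39 * (-2.0)^5 = 44.48
The first 6 terms are: [-1.39, 2.78, -5.56, 11.12, -22.24, 44.48]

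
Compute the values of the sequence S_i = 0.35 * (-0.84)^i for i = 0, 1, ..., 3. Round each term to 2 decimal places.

This is a geometric sequence.
i=0: S_0 = 0.35 * (-0.84)^0 = 0.35
i=1: S_1 = 0.35 * (-0.84)^1 ≈ -0.29
i=2: S_2 = 0.35 * (-0.84)^2 ≈ 0.25
i=3: S_3 = 0.35 * (-0.84)^3 ≈ -0.21
The first 4 terms are: [0.35, -0.29, 0.25, -0.21]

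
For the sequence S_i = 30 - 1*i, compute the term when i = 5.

S_5 = 30 + -1*5 = 30 + -5 = 25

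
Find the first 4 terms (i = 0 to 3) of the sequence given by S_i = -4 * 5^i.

This is a geometric sequence.
i=0: S_0 = -4 * 5^0 = -4
i=1: S_1 = -4 * 5^1 = -20
i=2: S_2 = -4 * 5^2 = -100
i=3: S_3 = -4 * 5^3 = -500
The first 4 terms are: [-4, -20, -100, -500]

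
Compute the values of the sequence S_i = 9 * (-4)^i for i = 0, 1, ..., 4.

This is a geometric sequence.
i=0: S_0 = 9 * (-4)^0 = 9
i=1: S_1 = 9 * (-4)^1 = -36
i=2: S_2 = 9 * (-4)^2 = 144
i=3: S_3 = 9 * (-4)^3 = -576
i=4: S_4 = 9 * (-4)^4 = 2304
The first 5 terms are: [9, -36, 144, -576, 2304]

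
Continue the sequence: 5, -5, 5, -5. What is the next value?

Ratios: -5 / 5 = -1.0
This is a geometric sequence with common ratio r = -1.
Next term = -5 * -1 = 5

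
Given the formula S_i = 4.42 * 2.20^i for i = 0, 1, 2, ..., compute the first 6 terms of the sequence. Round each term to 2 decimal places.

This is a geometric sequence.
i=0: S_0 = 4.42 * 2.2^0 = 4.42
i=1: S_1 = 4.42 * 2.2^1 ≈ 9.72
i=2: S_2 = 4.42 * 2.2^2 ≈ 21.39
i=3: S_3 = 4.42 * 2.2^3 ≈ 47.06
i=4: S_4 = 4.42 * 2.2^4 ≈ 103.54
i=5: S_5 = 4.42 * 2.2^5 ≈ 227.79
The first 6 terms are: [4.42, 9.72, 21.39, 47.06, 103.54, 227.79]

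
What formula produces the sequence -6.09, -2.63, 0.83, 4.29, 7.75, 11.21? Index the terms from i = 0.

Check differences: -2.63 - -6.09 = 3.46
0.83 - -2.63 = 3.46
Common difference d = 3.46.
First term a = -6.09.
Formula: S_i = -6.09 + 3.46*i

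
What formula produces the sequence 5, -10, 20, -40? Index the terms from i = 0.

Check ratios: -10 / 5 = -2.0
Common ratio r = -2.
First term a = 5.
Formula: S_i = 5 * (-2)^i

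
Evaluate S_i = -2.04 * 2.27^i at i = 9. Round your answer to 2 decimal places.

S_9 = -2.04 * 2.27^9 ≈ -2.04 * 1600.4154 ≈ -3264.85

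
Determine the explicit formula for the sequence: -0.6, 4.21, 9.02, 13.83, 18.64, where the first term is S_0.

Check differences: 4.21 - -0.6 = 4.81
9.02 - 4.21 = 4.81
Common difference d = 4.81.
First term a = -0.6.
Formula: S_i = -0.60 + 4.81*i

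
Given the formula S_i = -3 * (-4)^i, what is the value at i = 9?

S_9 = -3 * (-4)^9 = -3 * -262144 = 786432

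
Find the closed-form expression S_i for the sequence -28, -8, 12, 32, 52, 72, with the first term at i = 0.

Check differences: -8 - -28 = 20
12 - -8 = 20
Common difference d = 20.
First term a = -28.
Formula: S_i = -28 + 20*i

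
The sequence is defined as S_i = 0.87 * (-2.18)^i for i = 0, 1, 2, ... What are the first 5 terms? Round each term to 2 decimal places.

This is a geometric sequence.
i=0: S_0 = 0.87 * (-2.18)^0 = 0.87
i=1: S_1 = 0.87 * (-2.18)^1 ≈ -1.9
i=2: S_2 = 0.87 * (-2.18)^2 ≈ 4.13
i=3: S_3 = 0.87 * (-2.18)^3 ≈ -9.01
i=4: S_4 = 0.87 * (-2.18)^4 ≈ 19.65
The first 5 terms are: [0.87, -1.9, 4.13, -9.01, 19.65]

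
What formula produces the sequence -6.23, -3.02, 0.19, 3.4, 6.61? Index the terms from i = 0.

Check differences: -3.02 - -6.23 = 3.21
0.19 - -3.02 = 3.21
Common difference d = 3.21.
First term a = -6.23.
Formula: S_i = -6.23 + 3.21*i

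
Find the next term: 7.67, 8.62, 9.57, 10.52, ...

Differences: 8.62 - 7.67 = 0.95
This is an arithmetic sequence with common difference d = 0.95.
Next term = 10.52 + 0.95 = 11.47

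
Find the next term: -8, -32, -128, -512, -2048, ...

Ratios: -32 / -8 = 4.0
This is a geometric sequence with common ratio r = 4.
Next term = -2048 * 4 = -8192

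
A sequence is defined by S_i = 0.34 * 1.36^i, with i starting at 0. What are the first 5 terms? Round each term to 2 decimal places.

This is a geometric sequence.
i=0: S_0 = 0.34 * 1.36^0 = 0.34
i=1: S_1 = 0.34 * 1.36^1 ≈ 0.46
i=2: S_2 = 0.34 * 1.36^2 ≈ 0.63
i=3: S_3 = 0.34 * 1.36^3 ≈ 0.86
i=4: S_4 = 0.34 * 1.36^4 ≈ 1.16
The first 5 terms are: [0.34, 0.46, 0.63, 0.86, 1.16]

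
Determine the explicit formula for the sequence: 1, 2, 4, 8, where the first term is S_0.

Check ratios: 2 / 1 = 2.0
Common ratio r = 2.
First term a = 1.
Formula: S_i = 1 * 2^i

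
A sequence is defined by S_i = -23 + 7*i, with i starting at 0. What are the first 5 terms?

This is an arithmetic sequence.
i=0: S_0 = -23 + 7*0 = -23
i=1: S_1 = -23 + 7*1 = -16
i=2: S_2 = -23 + 7*2 = -9
i=3: S_3 = -23 + 7*3 = -2
i=4: S_4 = -23 + 7*4 = 5
The first 5 terms are: [-23, -16, -9, -2, 5]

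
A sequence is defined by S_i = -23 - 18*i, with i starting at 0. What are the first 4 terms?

This is an arithmetic sequence.
i=0: S_0 = -23 + -18*0 = -23
i=1: S_1 = -23 + -18*1 = -41
i=2: S_2 = -23 + -18*2 = -59
i=3: S_3 = -23 + -18*3 = -77
The first 4 terms are: [-23, -41, -59, -77]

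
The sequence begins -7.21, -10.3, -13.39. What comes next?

Differences: -10.3 - -7.21 = -3.09
This is an arithmetic sequence with common difference d = -3.09.
Next term = -13.39 + -3.09 = -16.48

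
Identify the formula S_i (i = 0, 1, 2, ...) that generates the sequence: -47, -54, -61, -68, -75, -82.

Check differences: -54 - -47 = -7
-61 - -54 = -7
Common difference d = -7.
First term a = -47.
Formula: S_i = -47 - 7*i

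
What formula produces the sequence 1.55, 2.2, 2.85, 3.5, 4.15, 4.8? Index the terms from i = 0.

Check differences: 2.2 - 1.55 = 0.65
2.85 - 2.2 = 0.65
Common difference d = 0.65.
First term a = 1.55.
Formula: S_i = 1.55 + 0.65*i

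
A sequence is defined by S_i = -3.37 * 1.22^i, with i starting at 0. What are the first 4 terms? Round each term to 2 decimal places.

This is a geometric sequence.
i=0: S_0 = -3.37 * 1.22^0 = -3.37
i=1: S_1 = -3.37 * 1.22^1 ≈ -4.11
i=2: S_2 = -3.37 * 1.22^2 ≈ -5.02
i=3: S_3 = -3.37 * 1.22^3 ≈ -6.12
The first 4 terms are: [-3.37, -4.11, -5.02, -6.12]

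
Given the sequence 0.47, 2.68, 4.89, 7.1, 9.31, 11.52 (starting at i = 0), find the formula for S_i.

Check differences: 2.68 - 0.47 = 2.21
4.89 - 2.68 = 2.21
Common difference d = 2.21.
First term a = 0.47.
Formula: S_i = 0.47 + 2.21*i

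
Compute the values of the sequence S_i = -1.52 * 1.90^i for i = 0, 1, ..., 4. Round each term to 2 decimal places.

This is a geometric sequence.
i=0: S_0 = -1.52 * 1.9^0 = -1.52
i=1: S_1 = -1.52 * 1.9^1 ≈ -2.89
i=2: S_2 = -1.52 * 1.9^2 ≈ -5.49
i=3: S_3 = -1.52 * 1.9^3 ≈ -10.43
i=4: S_4 = -1.52 * 1.9^4 ≈ -19.81
The first 5 terms are: [-1.52, -2.89, -5.49, -10.43, -19.81]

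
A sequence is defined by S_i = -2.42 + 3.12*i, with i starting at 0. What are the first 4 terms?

This is an arithmetic sequence.
i=0: S_0 = -2.42 + 3.12*0 = -2.42
i=1: S_1 = -2.42 + 3.12*1 = 0.7
i=2: S_2 = -2.42 + 3.12*2 = 3.82
i=3: S_3 = -2.42 + 3.12*3 = 6.94
The first 4 terms are: [-2.42, 0.7, 3.82, 6.94]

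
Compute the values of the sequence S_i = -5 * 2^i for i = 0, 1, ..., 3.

This is a geometric sequence.
i=0: S_0 = -5 * 2^0 = -5
i=1: S_1 = -5 * 2^1 = -10
i=2: S_2 = -5 * 2^2 = -20
i=3: S_3 = -5 * 2^3 = -40
The first 4 terms are: [-5, -10, -20, -40]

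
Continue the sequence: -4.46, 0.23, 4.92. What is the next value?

Differences: 0.23 - -4.46 = 4.69
This is an arithmetic sequence with common difference d = 4.69.
Next term = 4.92 + 4.69 = 9.61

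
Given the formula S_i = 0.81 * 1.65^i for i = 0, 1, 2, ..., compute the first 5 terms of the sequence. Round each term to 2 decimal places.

This is a geometric sequence.
i=0: S_0 = 0.81 * 1.65^0 = 0.81
i=1: S_1 = 0.81 * 1.65^1 ≈ 1.34
i=2: S_2 = 0.81 * 1.65^2 ≈ 2.21
i=3: S_3 = 0.81 * 1.65^3 ≈ 3.64
i=4: S_4 = 0.81 * 1.65^4 ≈ 6.0
The first 5 terms are: [0.81, 1.34, 2.21, 3.64, 6.0]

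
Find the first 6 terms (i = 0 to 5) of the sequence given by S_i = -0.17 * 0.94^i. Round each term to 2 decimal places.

This is a geometric sequence.
i=0: S_0 = -0.17 * 0.94^0 = -0.17
i=1: S_1 = -0.17 * 0.94^1 ≈ -0.16
i=2: S_2 = -0.17 * 0.94^2 ≈ -0.15
i=3: S_3 = -0.17 * 0.94^3 ≈ -0.14
i=4: S_4 = -0.17 * 0.94^4 ≈ -0.13
i=5: S_5 = -0.17 * 0.94^5 ≈ -0.12
The first 6 terms are: [-0.17, -0.16, -0.15, -0.14, -0.13, -0.12]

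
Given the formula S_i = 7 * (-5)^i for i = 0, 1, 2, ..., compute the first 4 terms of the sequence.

This is a geometric sequence.
i=0: S_0 = 7 * (-5)^0 = 7
i=1: S_1 = 7 * (-5)^1 = -35
i=2: S_2 = 7 * (-5)^2 = 175
i=3: S_3 = 7 * (-5)^3 = -875
The first 4 terms are: [7, -35, 175, -875]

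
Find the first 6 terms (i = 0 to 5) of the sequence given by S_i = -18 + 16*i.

This is an arithmetic sequence.
i=0: S_0 = -18 + 16*0 = -18
i=1: S_1 = -18 + 16*1 = -2
i=2: S_2 = -18 + 16*2 = 14
i=3: S_3 = -18 + 16*3 = 30
i=4: S_4 = -18 + 16*4 = 46
i=5: S_5 = -18 + 16*5 = 62
The first 6 terms are: [-18, -2, 14, 30, 46, 62]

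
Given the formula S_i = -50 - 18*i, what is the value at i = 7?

S_7 = -50 + -18*7 = -50 + -126 = -176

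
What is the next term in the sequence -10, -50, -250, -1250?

Ratios: -50 / -10 = 5.0
This is a geometric sequence with common ratio r = 5.
Next term = -1250 * 5 = -6250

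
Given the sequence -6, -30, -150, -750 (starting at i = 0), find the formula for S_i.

Check ratios: -30 / -6 = 5.0
Common ratio r = 5.
First term a = -6.
Formula: S_i = -6 * 5^i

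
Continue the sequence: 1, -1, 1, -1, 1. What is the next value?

Ratios: -1 / 1 = -1.0
This is a geometric sequence with common ratio r = -1.
Next term = 1 * -1 = -1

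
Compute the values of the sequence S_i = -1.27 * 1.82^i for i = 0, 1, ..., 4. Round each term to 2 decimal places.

This is a geometric sequence.
i=0: S_0 = -1.27 * 1.82^0 = -1.27
i=1: S_1 = -1.27 * 1.82^1 ≈ -2.31
i=2: S_2 = -1.27 * 1.82^2 ≈ -4.21
i=3: S_3 = -1.27 * 1.82^3 ≈ -7.66
i=4: S_4 = -1.27 * 1.82^4 ≈ -13.93
The first 5 terms are: [-1.27, -2.31, -4.21, -7.66, -13.93]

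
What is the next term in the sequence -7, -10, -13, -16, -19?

Differences: -10 - -7 = -3
This is an arithmetic sequence with common difference d = -3.
Next term = -19 + -3 = -22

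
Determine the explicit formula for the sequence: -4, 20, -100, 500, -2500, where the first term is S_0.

Check ratios: 20 / -4 = -5.0
Common ratio r = -5.
First term a = -4.
Formula: S_i = -4 * (-5)^i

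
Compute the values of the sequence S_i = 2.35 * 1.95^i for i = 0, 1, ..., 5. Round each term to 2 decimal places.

This is a geometric sequence.
i=0: S_0 = 2.35 * 1.95^0 = 2.35
i=1: S_1 = 2.35 * 1.95^1 ≈ 4.58
i=2: S_2 = 2.35 * 1.95^2 ≈ 8.94
i=3: S_3 = 2.35 * 1.95^3 ≈ 17.42
i=4: S_4 = 2.35 * 1.95^4 ≈ 33.98
i=5: S_5 = 2.35 * 1.95^5 ≈ 66.26
The first 6 terms are: [2.35, 4.58, 8.94, 17.42, 33.98, 66.26]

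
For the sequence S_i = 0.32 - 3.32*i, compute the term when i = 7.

S_7 = 0.32 + -3.32*7 = 0.32 + -23.24 = -22.92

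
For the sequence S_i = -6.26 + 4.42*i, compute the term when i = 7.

S_7 = -6.26 + 4.42*7 = -6.26 + 30.94 = 24.68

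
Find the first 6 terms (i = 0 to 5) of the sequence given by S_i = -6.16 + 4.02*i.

This is an arithmetic sequence.
i=0: S_0 = -6.16 + 4.02*0 = -6.16
i=1: S_1 = -6.16 + 4.02*1 = -2.14
i=2: S_2 = -6.16 + 4.02*2 = 1.88
i=3: S_3 = -6.16 + 4.02*3 = 5.9
i=4: S_4 = -6.16 + 4.02*4 = 9.92
i=5: S_5 = -6.16 + 4.02*5 = 13.94
The first 6 terms are: [-6.16, -2.14, 1.88, 5.9, 9.92, 13.94]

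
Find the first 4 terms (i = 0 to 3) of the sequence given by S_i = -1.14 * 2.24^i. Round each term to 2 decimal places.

This is a geometric sequence.
i=0: S_0 = -1.14 * 2.24^0 = -1.14
i=1: S_1 = -1.14 * 2.24^1 ≈ -2.55
i=2: S_2 = -1.14 * 2.24^2 ≈ -5.72
i=3: S_3 = -1.14 * 2.24^3 ≈ -12.81
The first 4 terms are: [-1.14, -2.55, -5.72, -12.81]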